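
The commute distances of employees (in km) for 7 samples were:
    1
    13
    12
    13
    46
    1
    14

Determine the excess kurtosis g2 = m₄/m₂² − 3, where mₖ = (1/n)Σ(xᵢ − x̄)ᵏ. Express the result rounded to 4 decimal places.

x̄ = 14.2857
Σ(xᵢ − x̄)² = 1367.4286 ⇒ m₂ = 195.34694
Σ(xᵢ − x̄)⁴ = 1073969.9009 ⇒ m₄ = 153424.27155
m₂² = 38160.42649
g2 = m₄/m₂² − 3 = 4.02051 − 3 ≈ 1.0205

1.0205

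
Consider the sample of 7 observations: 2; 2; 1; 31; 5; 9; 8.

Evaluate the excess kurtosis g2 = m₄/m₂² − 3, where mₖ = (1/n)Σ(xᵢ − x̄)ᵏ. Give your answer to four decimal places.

x̄ = 8.2857
Σ(xᵢ − x̄)² = 659.4286 ⇒ m₂ = 94.20408
Σ(xᵢ − x̄)⁴ = 272249.4111 ⇒ m₄ = 38892.77301
m₂² = 8874.40900
g2 = m₄/m₂² − 3 = 4.38258 − 3 ≈ 1.3826

1.3826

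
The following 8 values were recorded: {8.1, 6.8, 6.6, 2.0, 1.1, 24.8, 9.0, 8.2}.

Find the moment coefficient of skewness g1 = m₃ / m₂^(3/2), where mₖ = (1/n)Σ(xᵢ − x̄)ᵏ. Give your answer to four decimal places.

1.5267

x̄ = (8.1 + 6.8 + 6.6 + 2.0 + 1.1 + 24.8 + 9.0 + 8.2) / 8 = 8.3250
deviations (xᵢ − x̄): -0.2250, -1.5250, -1.7250, -6.3250, -7.2250, 16.4750, 0.6750, -0.1250
Σ(xᵢ − x̄)² = 369.4550 ⇒ m₂ = 369.4550/8 = 46.18188
Σ(xᵢ − x̄)³ = 3833.1668 ⇒ m₃ = 3833.1668/8 = 479.14584
m₂^(3/2) = 46.18188^(1.5) = 313.83931
g1 = m₃ / m₂^(3/2) = 479.14584 / 313.83931 ≈ 1.5267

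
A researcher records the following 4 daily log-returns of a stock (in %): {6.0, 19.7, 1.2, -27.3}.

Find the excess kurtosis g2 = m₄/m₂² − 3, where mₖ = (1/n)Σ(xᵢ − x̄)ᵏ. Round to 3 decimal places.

x̄ = -0.1000
Σ(xᵢ − x̄)² = 1170.7800 ⇒ m₂ = 292.69500
Σ(xᵢ − x̄)⁴ = 702446.0274 ⇒ m₄ = 175611.50685
m₂² = 85670.36303
g2 = m₄/m₂² − 3 = 2.04985 − 3 ≈ -0.950

-0.950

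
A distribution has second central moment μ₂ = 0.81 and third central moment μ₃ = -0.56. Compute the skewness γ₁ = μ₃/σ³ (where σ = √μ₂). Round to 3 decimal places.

σ = √μ₂ = √0.81 = 0.90000
σ³ = μ₂^(3/2) = 0.72900
γ₁ = μ₃/σ³ = -0.56 / 0.72900 ≈ -0.768

-0.768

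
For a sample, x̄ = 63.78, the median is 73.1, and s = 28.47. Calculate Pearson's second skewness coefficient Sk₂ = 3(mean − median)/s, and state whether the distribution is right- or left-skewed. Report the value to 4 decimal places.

-0.9821, left-skewed

Sk₂ = 3(63.78 − 73.1) / 28.47 = 3 × -9.3200 / 28.47
    = -27.9600 / 28.47 ≈ -0.9821
Sk₂ < 0 ⇒ mean < median ⇒ left-skewed (negative skew).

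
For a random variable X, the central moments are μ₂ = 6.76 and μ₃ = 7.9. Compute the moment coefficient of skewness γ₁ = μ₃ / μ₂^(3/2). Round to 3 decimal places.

0.449

σ = √μ₂ = √6.76 = 2.60000
σ³ = μ₂^(3/2) = 17.57600
γ₁ = μ₃/σ³ = 7.9 / 17.57600 ≈ 0.449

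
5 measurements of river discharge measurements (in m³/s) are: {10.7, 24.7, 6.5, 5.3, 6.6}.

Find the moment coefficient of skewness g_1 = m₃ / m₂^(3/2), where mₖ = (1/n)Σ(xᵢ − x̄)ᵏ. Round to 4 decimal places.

x̄ = (10.7 + 24.7 + 6.5 + 5.3 + 6.6) / 5 = 10.7600
deviations (xᵢ − x̄): -0.0600, 13.9400, -4.2600, -5.4600, -4.1600
Σ(xᵢ − x̄)² = 259.5920 ⇒ m₂ = 259.5920/5 = 51.91840
Σ(xᵢ − x̄)³ = 2396.7994 ⇒ m₃ = 2396.7994/5 = 479.35987
m₂^(3/2) = 51.91840^(1.5) = 374.09504
g_1 = m₃ / m₂^(3/2) = 479.35987 / 374.09504 ≈ 1.2814

1.2814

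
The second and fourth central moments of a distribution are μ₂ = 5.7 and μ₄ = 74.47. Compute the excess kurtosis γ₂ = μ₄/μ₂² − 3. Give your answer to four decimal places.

μ₂² = 5.7² = 32.49000
μ₄/μ₂² = 74.47 / 32.49000 = 2.29209
γ₂ = 2.29209 − 3 ≈ -0.7079

-0.7079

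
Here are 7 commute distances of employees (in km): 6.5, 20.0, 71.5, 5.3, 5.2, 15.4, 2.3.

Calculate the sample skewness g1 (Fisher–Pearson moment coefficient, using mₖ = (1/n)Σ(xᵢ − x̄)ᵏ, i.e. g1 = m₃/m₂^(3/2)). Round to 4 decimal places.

1.7720

x̄ = (6.5 + 20.0 + 71.5 + 5.3 + 5.2 + 15.4 + 2.3) / 7 = 18.0286
deviations (xᵢ − x̄): -11.5286, 1.9714, 53.4714, -12.7286, -12.8286, -2.6286, -15.7286
Σ(xᵢ − x̄)² = 3576.8743 ⇒ m₂ = 3576.8743/7 = 510.98204
Σ(xᵢ − x̄)³ = 143277.9066 ⇒ m₃ = 143277.9066/7 = 20468.27237
m₂^(3/2) = 510.98204^(1.5) = 11550.70400
g1 = m₃ / m₂^(3/2) = 20468.27237 / 11550.70400 ≈ 1.7720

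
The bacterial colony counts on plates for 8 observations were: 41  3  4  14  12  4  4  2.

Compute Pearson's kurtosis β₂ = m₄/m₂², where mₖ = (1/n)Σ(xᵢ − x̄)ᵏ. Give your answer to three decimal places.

4.885

x̄ = 10.5000
Σ(xᵢ − x̄)² = 1200.0000 ⇒ m₂ = 150.00000
Σ(xᵢ − x̄)⁴ = 879259.5000 ⇒ m₄ = 109907.43750
m₂² = 22500.00000
β₂ = m₄/m₂² = 109907.43750 / 22500.00000 ≈ 4.885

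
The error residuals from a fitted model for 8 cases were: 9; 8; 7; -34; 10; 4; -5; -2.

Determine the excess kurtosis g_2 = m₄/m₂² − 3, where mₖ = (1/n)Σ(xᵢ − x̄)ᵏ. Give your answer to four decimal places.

x̄ = -0.3750
Σ(xᵢ − x̄)² = 1493.8750 ⇒ m₂ = 186.73438
Σ(xᵢ − x̄)⁴ = 1306368.4316 ⇒ m₄ = 163296.05396
m₂² = 34869.72681
g_2 = m₄/m₂² − 3 = 4.68303 − 3 ≈ 1.6830

1.6830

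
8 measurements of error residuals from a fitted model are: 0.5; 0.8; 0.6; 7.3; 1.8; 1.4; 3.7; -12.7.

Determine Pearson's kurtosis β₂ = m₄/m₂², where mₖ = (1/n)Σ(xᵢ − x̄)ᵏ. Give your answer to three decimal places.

4.709

x̄ = 0.4250
Σ(xᵢ − x̄)² = 233.2750 ⇒ m₂ = 29.15938
Σ(xᵢ − x̄)⁴ = 32029.0228 ⇒ m₄ = 4003.62785
m₂² = 850.26915
β₂ = m₄/m₂² = 4003.62785 / 850.26915 ≈ 4.709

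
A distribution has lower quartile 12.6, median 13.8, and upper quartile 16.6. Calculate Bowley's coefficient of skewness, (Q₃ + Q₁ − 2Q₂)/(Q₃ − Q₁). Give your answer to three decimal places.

numerator: Q₃ + Q₁ − 2Q₂ = 16.6 + 12.6 − 2×13.8 = 1.6000
denominator: Q₃ − Q₁ = 16.6 − 12.6 = 4.0000
Bowley skewness = 1.6000 / 4.0000 ≈ 0.400

0.400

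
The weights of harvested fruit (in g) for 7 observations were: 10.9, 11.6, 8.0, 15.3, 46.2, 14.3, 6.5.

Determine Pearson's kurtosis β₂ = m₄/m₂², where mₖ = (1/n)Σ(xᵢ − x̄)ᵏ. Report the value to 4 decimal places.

x̄ = 16.1143
Σ(xᵢ − x̄)² = 1114.9486 ⇒ m₂ = 159.27837
Σ(xᵢ − x̄)⁴ = 833341.9459 ⇒ m₄ = 119048.84942
m₂² = 25369.59830
β₂ = m₄/m₂² = 119048.84942 / 25369.59830 ≈ 4.6926

4.6926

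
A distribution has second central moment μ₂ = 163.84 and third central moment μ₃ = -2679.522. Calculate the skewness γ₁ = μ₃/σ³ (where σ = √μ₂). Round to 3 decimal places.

-1.278

σ = √μ₂ = √163.84 = 12.80000
σ³ = μ₂^(3/2) = 2097.15200
γ₁ = μ₃/σ³ = -2679.522 / 2097.15200 ≈ -1.278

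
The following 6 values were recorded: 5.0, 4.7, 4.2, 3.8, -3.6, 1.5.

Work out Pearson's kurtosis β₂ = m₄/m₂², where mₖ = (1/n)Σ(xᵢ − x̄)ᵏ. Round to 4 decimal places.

x̄ = 2.6000
Σ(xᵢ − x̄)² = 53.8200 ⇒ m₂ = 8.97000
Σ(xᵢ − x̄)⁴ = 1540.3506 ⇒ m₄ = 256.72510
m₂² = 80.46090
β₂ = m₄/m₂² = 256.72510 / 80.46090 ≈ 3.1907

3.1907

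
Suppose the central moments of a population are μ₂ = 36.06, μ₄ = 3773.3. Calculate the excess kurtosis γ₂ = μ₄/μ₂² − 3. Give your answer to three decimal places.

μ₂² = 36.06² = 1300.32360
μ₄/μ₂² = 3773.3 / 1300.32360 = 2.90182
γ₂ = 2.90182 − 3 ≈ -0.098

-0.098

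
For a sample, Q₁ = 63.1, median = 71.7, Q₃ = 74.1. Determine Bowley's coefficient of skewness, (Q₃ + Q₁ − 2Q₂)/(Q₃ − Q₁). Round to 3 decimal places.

numerator: Q₃ + Q₁ − 2Q₂ = 74.1 + 63.1 − 2×71.7 = -6.2000
denominator: Q₃ − Q₁ = 74.1 − 63.1 = 11.0000
Bowley skewness = -6.2000 / 11.0000 ≈ -0.564

-0.564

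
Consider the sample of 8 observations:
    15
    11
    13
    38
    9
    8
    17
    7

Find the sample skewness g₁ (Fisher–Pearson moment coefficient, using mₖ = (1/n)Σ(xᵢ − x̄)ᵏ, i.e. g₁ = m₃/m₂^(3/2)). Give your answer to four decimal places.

1.7595

x̄ = (15 + 11 + 13 + 38 + 9 + 8 + 17 + 7) / 8 = 14.7500
deviations (xᵢ − x̄): 0.2500, -3.7500, -1.7500, 23.2500, -5.7500, -6.7500, 2.2500, -7.7500
Σ(xᵢ − x̄)² = 701.5000 ⇒ m₂ = 701.5000/8 = 87.68750
Σ(xᵢ − x̄)³ = 11558.2500 ⇒ m₃ = 11558.2500/8 = 1444.78125
m₂^(3/2) = 87.68750^(1.5) = 821.11982
g₁ = m₃ / m₂^(3/2) = 1444.78125 / 821.11982 ≈ 1.7595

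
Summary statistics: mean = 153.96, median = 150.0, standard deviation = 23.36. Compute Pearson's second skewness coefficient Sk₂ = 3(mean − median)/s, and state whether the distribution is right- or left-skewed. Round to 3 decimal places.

0.509, right-skewed

Sk₂ = 3(153.96 − 150.0) / 23.36 = 3 × 3.9600 / 23.36
    = 11.8800 / 23.36 ≈ 0.509
Sk₂ > 0 ⇒ mean > median ⇒ right-skewed (positive skew).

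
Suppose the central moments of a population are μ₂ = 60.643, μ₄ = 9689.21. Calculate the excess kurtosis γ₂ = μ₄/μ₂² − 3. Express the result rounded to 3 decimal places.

μ₂² = 60.643² = 3677.57345
μ₄/μ₂² = 9689.21 / 3677.57345 = 2.63467
γ₂ = 2.63467 − 3 ≈ -0.365

-0.365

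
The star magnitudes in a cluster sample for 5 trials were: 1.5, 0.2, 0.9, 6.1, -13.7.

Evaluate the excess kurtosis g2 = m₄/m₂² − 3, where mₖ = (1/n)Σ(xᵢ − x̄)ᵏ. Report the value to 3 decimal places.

x̄ = -1.0000
Σ(xᵢ − x̄)² = 223.0000 ⇒ m₂ = 44.60000
Σ(xᵢ − x̄)⁴ = 28609.8004 ⇒ m₄ = 5721.96008
m₂² = 1989.16000
g2 = m₄/m₂² − 3 = 2.87657 − 3 ≈ -0.123

-0.123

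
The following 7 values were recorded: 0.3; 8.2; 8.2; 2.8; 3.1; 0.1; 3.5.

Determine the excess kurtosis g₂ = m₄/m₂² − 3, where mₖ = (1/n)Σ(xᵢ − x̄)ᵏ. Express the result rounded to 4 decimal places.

-1.2329

x̄ = 3.7429
Σ(xᵢ − x̄)² = 66.2171 ⇒ m₂ = 9.45959
Σ(xᵢ − x̄)⁴ = 1106.8938 ⇒ m₄ = 158.12769
m₂² = 89.48388
g₂ = m₄/m₂² − 3 = 1.76711 − 3 ≈ -1.2329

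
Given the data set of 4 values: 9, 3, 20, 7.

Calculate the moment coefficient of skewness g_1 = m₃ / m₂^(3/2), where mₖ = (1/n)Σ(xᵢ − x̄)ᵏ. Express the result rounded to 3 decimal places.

x̄ = (9 + 3 + 20 + 7) / 4 = 9.7500
deviations (xᵢ − x̄): -0.7500, -6.7500, 10.2500, -2.7500
Σ(xᵢ − x̄)² = 158.7500 ⇒ m₂ = 158.7500/4 = 39.68750
Σ(xᵢ − x̄)³ = 748.1250 ⇒ m₃ = 748.1250/4 = 187.03125
m₂^(3/2) = 39.68750^(1.5) = 250.02338
g_1 = m₃ / m₂^(3/2) = 187.03125 / 250.02338 ≈ 0.748

0.748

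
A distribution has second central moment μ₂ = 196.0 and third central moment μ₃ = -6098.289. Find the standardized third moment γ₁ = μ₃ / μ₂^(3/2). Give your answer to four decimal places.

σ = √μ₂ = √196.0 = 14.00000
σ³ = μ₂^(3/2) = 2744.00000
γ₁ = μ₃/σ³ = -6098.289 / 2744.00000 ≈ -2.2224

-2.2224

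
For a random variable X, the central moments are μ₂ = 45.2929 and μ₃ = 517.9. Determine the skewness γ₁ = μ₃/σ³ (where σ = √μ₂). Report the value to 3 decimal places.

σ = √μ₂ = √45.2929 = 6.73000
σ³ = μ₂^(3/2) = 304.82122
γ₁ = μ₃/σ³ = 517.9 / 304.82122 ≈ 1.699

1.699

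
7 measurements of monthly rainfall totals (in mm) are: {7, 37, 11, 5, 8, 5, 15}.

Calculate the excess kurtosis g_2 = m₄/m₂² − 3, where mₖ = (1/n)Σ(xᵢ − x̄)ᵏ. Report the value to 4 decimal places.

1.2800

x̄ = 12.5714
Σ(xᵢ − x̄)² = 771.7143 ⇒ m₂ = 110.24490
Σ(xᵢ − x̄)⁴ = 364130.4548 ⇒ m₄ = 52018.63640
m₂² = 12153.93753
g_2 = m₄/m₂² − 3 = 4.27998 − 3 ≈ 1.2800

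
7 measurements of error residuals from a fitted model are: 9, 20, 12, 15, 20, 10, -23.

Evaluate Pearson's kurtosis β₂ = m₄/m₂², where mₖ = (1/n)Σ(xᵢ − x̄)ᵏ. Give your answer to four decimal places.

4.3888

x̄ = 9.0000
Σ(xᵢ − x̄)² = 1312.0000 ⇒ m₂ = 187.42857
Σ(xᵢ − x̄)⁴ = 1079236.0000 ⇒ m₄ = 154176.57143
m₂² = 35129.46939
β₂ = m₄/m₂² = 154176.57143 / 35129.46939 ≈ 4.3888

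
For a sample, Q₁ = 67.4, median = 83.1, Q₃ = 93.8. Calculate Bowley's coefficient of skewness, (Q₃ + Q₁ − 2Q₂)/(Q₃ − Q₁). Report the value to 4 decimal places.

numerator: Q₃ + Q₁ − 2Q₂ = 93.8 + 67.4 − 2×83.1 = -5.0000
denominator: Q₃ − Q₁ = 93.8 − 67.4 = 26.4000
Bowley skewness = -5.0000 / 26.4000 ≈ -0.1894

-0.1894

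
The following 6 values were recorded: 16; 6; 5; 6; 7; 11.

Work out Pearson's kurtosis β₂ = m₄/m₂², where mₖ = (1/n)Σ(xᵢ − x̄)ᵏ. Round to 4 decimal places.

2.5740

x̄ = 8.5000
Σ(xᵢ − x̄)² = 89.5000 ⇒ m₂ = 14.91667
Σ(xᵢ − x̄)⁴ = 3436.3750 ⇒ m₄ = 572.72917
m₂² = 222.50694
β₂ = m₄/m₂² = 572.72917 / 222.50694 ≈ 2.5740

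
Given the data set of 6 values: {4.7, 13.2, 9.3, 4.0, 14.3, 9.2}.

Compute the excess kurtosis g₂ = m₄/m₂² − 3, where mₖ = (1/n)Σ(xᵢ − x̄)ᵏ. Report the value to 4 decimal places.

x̄ = 9.1167
Σ(xᵢ − x̄)² = 89.2683 ⇒ m₂ = 14.87806
Σ(xᵢ − x̄)⁴ = 2065.7710 ⇒ m₄ = 344.29517
m₂² = 221.35654
g₂ = m₄/m₂² − 3 = 1.55539 − 3 ≈ -1.4446

-1.4446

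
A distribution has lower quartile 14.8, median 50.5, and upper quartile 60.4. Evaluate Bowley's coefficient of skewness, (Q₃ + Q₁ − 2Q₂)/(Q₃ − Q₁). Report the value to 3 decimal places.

numerator: Q₃ + Q₁ − 2Q₂ = 60.4 + 14.8 − 2×50.5 = -25.8000
denominator: Q₃ − Q₁ = 60.4 − 14.8 = 45.6000
Bowley skewness = -25.8000 / 45.6000 ≈ -0.566

-0.566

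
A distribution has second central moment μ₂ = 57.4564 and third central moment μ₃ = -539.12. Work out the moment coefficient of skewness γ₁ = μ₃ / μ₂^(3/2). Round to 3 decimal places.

σ = √μ₂ = √57.4564 = 7.58000
σ³ = μ₂^(3/2) = 435.51951
γ₁ = μ₃/σ³ = -539.12 / 435.51951 ≈ -1.238

-1.238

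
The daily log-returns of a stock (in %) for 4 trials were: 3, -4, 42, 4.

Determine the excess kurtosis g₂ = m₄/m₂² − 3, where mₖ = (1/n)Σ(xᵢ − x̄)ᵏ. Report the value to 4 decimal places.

-0.7339

x̄ = 11.2500
Σ(xᵢ − x̄)² = 1298.7500 ⇒ m₂ = 324.68750
Σ(xᵢ − x̄)⁴ = 955569.0781 ⇒ m₄ = 238892.26953
m₂² = 105421.97266
g₂ = m₄/m₂² − 3 = 2.26606 − 3 ≈ -0.7339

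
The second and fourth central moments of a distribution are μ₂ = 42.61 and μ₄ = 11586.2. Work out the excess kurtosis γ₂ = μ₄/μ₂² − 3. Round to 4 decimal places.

μ₂² = 42.61² = 1815.61210
μ₄/μ₂² = 11586.2 / 1815.61210 = 6.38143
γ₂ = 6.38143 − 3 ≈ 3.3814

3.3814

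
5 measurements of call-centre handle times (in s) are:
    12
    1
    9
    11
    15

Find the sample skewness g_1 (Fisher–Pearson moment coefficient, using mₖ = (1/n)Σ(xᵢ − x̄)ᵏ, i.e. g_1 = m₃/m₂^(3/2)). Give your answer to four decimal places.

x̄ = (12 + 1 + 9 + 11 + 15) / 5 = 9.6000
deviations (xᵢ − x̄): 2.4000, -8.6000, -0.6000, 1.4000, 5.4000
Σ(xᵢ − x̄)² = 111.2000 ⇒ m₂ = 111.2000/5 = 22.24000
Σ(xᵢ − x̄)³ = -462.2400 ⇒ m₃ = -462.2400/5 = -92.44800
m₂^(3/2) = 22.24000^(1.5) = 104.88229
g_1 = m₃ / m₂^(3/2) = -92.44800 / 104.88229 ≈ -0.8814

-0.8814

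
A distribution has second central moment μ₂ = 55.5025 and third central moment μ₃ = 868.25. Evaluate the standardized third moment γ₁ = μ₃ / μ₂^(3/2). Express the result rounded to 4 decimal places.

2.0998

σ = √μ₂ = √55.5025 = 7.45000
σ³ = μ₂^(3/2) = 413.49362
γ₁ = μ₃/σ³ = 868.25 / 413.49362 ≈ 2.0998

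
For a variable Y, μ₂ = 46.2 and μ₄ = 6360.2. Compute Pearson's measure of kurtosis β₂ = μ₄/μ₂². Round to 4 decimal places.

μ₂² = 46.2² = 2134.44000
μ₄/μ₂² = 6360.2 / 2134.44000 = 2.97980
β₂ ≈ 2.9798

2.9798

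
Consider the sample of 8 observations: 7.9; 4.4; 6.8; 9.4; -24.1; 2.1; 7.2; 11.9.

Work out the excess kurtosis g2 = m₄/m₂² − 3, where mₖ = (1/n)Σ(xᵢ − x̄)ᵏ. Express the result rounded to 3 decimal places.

2.407

x̄ = 3.2000
Σ(xᵢ − x̄)² = 913.1200 ⇒ m₂ = 114.14000
Σ(xᵢ − x̄)⁴ = 563579.2612 ⇒ m₄ = 70447.40765
m₂² = 13027.93960
g2 = m₄/m₂² − 3 = 5.40741 − 3 ≈ 2.407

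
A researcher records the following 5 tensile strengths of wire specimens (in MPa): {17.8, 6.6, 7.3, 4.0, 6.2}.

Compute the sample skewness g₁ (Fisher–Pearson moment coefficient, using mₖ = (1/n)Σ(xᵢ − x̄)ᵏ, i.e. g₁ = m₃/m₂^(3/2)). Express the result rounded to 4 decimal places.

x̄ = (17.8 + 6.6 + 7.3 + 4.0 + 6.2) / 5 = 8.3800
deviations (xᵢ − x̄): 9.4200, -1.7800, -1.0800, -4.3800, -2.1800
Σ(xᵢ − x̄)² = 117.0080 ⇒ m₂ = 117.0080/5 = 23.40160
Σ(xᵢ − x̄)³ = 734.6095 ⇒ m₃ = 734.6095/5 = 146.92190
m₂^(3/2) = 23.40160^(1.5) = 113.20571
g₁ = m₃ / m₂^(3/2) = 146.92190 / 113.20571 ≈ 1.2978

1.2978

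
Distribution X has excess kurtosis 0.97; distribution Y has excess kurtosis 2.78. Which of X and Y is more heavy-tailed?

Y

Higher excess kurtosis ⇒ heavier tails relative to the normal distribution.
0.97 vs 2.78: the larger is 2.78, so Y has heavier tails.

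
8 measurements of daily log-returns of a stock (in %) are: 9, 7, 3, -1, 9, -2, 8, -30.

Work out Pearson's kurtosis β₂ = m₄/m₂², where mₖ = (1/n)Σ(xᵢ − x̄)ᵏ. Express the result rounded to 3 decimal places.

x̄ = 0.3750
Σ(xᵢ − x̄)² = 1187.8750 ⇒ m₂ = 148.48438
Σ(xᵢ − x̄)⁴ = 867723.2441 ⇒ m₄ = 108465.40552
m₂² = 22047.60962
β₂ = m₄/m₂² = 108465.40552 / 22047.60962 ≈ 4.920

4.920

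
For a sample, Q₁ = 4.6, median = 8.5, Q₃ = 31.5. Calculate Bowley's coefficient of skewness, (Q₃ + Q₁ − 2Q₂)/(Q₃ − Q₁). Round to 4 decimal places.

numerator: Q₃ + Q₁ − 2Q₂ = 31.5 + 4.6 − 2×8.5 = 19.1000
denominator: Q₃ − Q₁ = 31.5 − 4.6 = 26.9000
Bowley skewness = 19.1000 / 26.9000 ≈ 0.7100

0.7100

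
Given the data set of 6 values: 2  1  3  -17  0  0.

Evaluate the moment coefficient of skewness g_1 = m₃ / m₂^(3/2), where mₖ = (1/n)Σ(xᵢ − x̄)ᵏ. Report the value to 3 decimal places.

x̄ = (2 + 1 + 3 - 17 + 0 + 0) / 6 = -1.8333
deviations (xᵢ − x̄): 3.8333, 2.8333, 4.8333, -15.1667, 1.8333, 1.8333
Σ(xᵢ − x̄)² = 282.8333 ⇒ m₂ = 282.8333/6 = 47.13889
Σ(xᵢ − x̄)³ = -3284.4444 ⇒ m₃ = -3284.4444/6 = -547.40741
m₂^(3/2) = 47.13889^(1.5) = 323.64508
g_1 = m₃ / m₂^(3/2) = -547.40741 / 323.64508 ≈ -1.691

-1.691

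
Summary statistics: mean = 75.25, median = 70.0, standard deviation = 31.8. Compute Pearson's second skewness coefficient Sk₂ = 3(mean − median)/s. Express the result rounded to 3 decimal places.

Sk₂ = 3(75.25 − 70.0) / 31.8 = 3 × 5.2500 / 31.8
    = 15.7500 / 31.8 ≈ 0.495

0.495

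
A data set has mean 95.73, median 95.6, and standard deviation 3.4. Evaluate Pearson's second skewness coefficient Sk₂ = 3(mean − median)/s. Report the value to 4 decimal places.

Sk₂ = 3(95.73 − 95.6) / 3.4 = 3 × 0.1300 / 3.4
    = 0.3900 / 3.4 ≈ 0.1147

0.1147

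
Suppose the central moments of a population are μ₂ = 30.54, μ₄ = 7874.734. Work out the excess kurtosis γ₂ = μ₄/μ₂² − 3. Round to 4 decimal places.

5.4430

μ₂² = 30.54² = 932.69160
μ₄/μ₂² = 7874.734 / 932.69160 = 8.44302
γ₂ = 8.44302 − 3 ≈ 5.4430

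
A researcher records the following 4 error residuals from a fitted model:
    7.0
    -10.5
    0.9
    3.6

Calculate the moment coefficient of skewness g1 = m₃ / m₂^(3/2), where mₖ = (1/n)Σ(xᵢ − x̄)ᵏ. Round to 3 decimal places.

-0.790

x̄ = (7.0 - 10.5 + 0.9 + 3.6) / 4 = 0.2500
deviations (xᵢ − x̄): 6.7500, -10.7500, 0.6500, 3.3500
Σ(xᵢ − x̄)² = 172.7700 ⇒ m₂ = 172.7700/4 = 43.19250
Σ(xᵢ − x̄)³ = -896.8800 ⇒ m₃ = -896.8800/4 = -224.22000
m₂^(3/2) = 43.19250^(1.5) = 283.86543
g1 = m₃ / m₂^(3/2) = -224.22000 / 283.86543 ≈ -0.790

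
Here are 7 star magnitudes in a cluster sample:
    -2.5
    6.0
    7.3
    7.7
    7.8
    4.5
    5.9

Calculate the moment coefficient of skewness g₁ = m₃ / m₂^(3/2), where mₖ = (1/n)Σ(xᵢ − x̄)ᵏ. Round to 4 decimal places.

-1.6171

x̄ = (-2.5 + 6.0 + 7.3 + 7.7 + 7.8 + 4.5 + 5.9) / 7 = 5.2429
deviations (xᵢ − x̄): -7.7429, 0.7571, 2.0571, 2.4571, 2.5571, -0.7429, 0.6571
Σ(xᵢ − x̄)² = 78.3171 ⇒ m₂ = 78.3171/7 = 11.18816
Σ(xᵢ − x̄)³ = -423.6289 ⇒ m₃ = -423.6289/7 = -60.51841
m₂^(3/2) = 11.18816^(1.5) = 37.42296
g₁ = m₃ / m₂^(3/2) = -60.51841 / 37.42296 ≈ -1.6171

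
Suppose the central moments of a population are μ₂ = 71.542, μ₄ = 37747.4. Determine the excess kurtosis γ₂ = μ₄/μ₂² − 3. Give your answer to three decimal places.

μ₂² = 71.542² = 5118.25776
μ₄/μ₂² = 37747.4 / 5118.25776 = 7.37505
γ₂ = 7.37505 − 3 ≈ 4.375

4.375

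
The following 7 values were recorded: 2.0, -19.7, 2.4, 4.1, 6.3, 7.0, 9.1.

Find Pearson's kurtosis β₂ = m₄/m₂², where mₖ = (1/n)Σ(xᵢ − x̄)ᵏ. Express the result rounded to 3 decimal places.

x̄ = 1.6000
Σ(xᵢ − x̄)² = 568.2400 ⇒ m₂ = 81.17714
Σ(xᵢ − x̄)⁴ = 210376.4500 ⇒ m₄ = 30053.77857
m₂² = 6589.72852
β₂ = m₄/m₂² = 30053.77857 / 6589.72852 ≈ 4.561

4.561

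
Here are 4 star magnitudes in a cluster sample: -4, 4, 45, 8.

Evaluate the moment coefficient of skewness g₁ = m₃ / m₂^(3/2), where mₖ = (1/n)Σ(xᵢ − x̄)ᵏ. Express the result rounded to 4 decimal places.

x̄ = (-4 + 4 + 45 + 8) / 4 = 13.2500
deviations (xᵢ − x̄): -17.2500, -9.2500, 31.7500, -5.2500
Σ(xᵢ − x̄)² = 1418.7500 ⇒ m₂ = 1418.7500/4 = 354.68750
Σ(xᵢ − x̄)³ = 25936.8750 ⇒ m₃ = 25936.8750/4 = 6484.21875
m₂^(3/2) = 354.68750^(1.5) = 6679.88252
g₁ = m₃ / m₂^(3/2) = 6484.21875 / 6679.88252 ≈ 0.9707

0.9707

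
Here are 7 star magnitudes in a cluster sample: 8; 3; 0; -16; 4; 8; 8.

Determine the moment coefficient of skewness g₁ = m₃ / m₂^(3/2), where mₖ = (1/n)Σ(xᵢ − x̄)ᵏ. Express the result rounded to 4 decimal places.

-1.5354

x̄ = (8 + 3 + 0 - 16 + 4 + 8 + 8) / 7 = 2.1429
deviations (xᵢ − x̄): 5.8571, 0.8571, -2.1429, -18.1429, 1.8571, 5.8571, 5.8571
Σ(xᵢ − x̄)² = 440.8571 ⇒ m₂ = 440.8571/7 = 62.97959
Σ(xᵢ − x̄)³ = -5371.9592 ⇒ m₃ = -5371.9592/7 = -767.42274
m₂^(3/2) = 62.97959^(1.5) = 499.80404
g₁ = m₃ / m₂^(3/2) = -767.42274 / 499.80404 ≈ -1.5354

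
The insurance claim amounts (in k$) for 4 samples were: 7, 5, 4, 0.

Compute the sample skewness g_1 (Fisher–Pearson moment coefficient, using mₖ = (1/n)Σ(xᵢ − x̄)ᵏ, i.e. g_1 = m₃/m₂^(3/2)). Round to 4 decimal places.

-0.5431

x̄ = (7 + 5 + 4 + 0) / 4 = 4.0000
deviations (xᵢ − x̄): 3.0000, 1.0000, 0.0000, -4.0000
Σ(xᵢ − x̄)² = 26.0000 ⇒ m₂ = 26.0000/4 = 6.50000
Σ(xᵢ − x̄)³ = -36.0000 ⇒ m₃ = -36.0000/4 = -9.00000
m₂^(3/2) = 6.50000^(1.5) = 16.57181
g_1 = m₃ / m₂^(3/2) = -9.00000 / 16.57181 ≈ -0.5431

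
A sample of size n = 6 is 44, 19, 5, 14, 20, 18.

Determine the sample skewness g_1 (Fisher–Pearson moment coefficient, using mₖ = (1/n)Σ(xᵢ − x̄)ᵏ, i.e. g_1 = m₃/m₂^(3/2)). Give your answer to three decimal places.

x̄ = (44 + 19 + 5 + 14 + 20 + 18) / 6 = 20.0000
deviations (xᵢ − x̄): 24.0000, -1.0000, -15.0000, -6.0000, 0.0000, -2.0000
Σ(xᵢ − x̄)² = 842.0000 ⇒ m₂ = 842.0000/6 = 140.33333
Σ(xᵢ − x̄)³ = 10224.0000 ⇒ m₃ = 10224.0000/6 = 1704.00000
m₂^(3/2) = 140.33333^(1.5) = 1662.42194
g_1 = m₃ / m₂^(3/2) = 1704.00000 / 1662.42194 ≈ 1.025

1.025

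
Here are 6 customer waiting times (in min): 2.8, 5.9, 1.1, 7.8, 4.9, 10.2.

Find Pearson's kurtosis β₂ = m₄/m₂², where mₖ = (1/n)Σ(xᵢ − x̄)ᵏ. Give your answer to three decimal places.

1.911

x̄ = 5.4500
Σ(xᵢ − x̄)² = 54.5350 ⇒ m₂ = 9.08917
Σ(xᵢ − x̄)⁴ = 947.0734 ⇒ m₄ = 157.84557
m₂² = 82.61295
β₂ = m₄/m₂² = 157.84557 / 82.61295 ≈ 1.911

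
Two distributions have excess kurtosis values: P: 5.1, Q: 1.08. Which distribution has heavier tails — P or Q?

P

Higher excess kurtosis ⇒ heavier tails relative to the normal distribution.
5.1 vs 1.08: the larger is 5.1, so P has heavier tails.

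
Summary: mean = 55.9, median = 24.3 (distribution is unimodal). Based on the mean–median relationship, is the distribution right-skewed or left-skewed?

mean − median = 55.9 − 24.3 = 31.6
mean > median ⇒ the longer tail is on the right ⇒ right-skewed (positively skewed).

right-skewed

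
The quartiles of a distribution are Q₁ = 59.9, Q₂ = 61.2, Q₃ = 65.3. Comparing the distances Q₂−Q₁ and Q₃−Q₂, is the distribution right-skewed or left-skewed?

right-skewed

Q₂ − Q₁ = 1.3;  Q₃ − Q₂ = 4.1
Q₃ − Q₂ > Q₂ − Q₁ ⇒ the upper half is more spread out ⇒ right-skewed.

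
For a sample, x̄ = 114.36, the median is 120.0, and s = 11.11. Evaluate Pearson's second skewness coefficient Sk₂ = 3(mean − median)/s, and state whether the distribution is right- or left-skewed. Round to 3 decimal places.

Sk₂ = 3(114.36 − 120.0) / 11.11 = 3 × -5.6400 / 11.11
    = -16.9200 / 11.11 ≈ -1.523
Sk₂ < 0 ⇒ mean < median ⇒ left-skewed (negative skew).

-1.523, left-skewed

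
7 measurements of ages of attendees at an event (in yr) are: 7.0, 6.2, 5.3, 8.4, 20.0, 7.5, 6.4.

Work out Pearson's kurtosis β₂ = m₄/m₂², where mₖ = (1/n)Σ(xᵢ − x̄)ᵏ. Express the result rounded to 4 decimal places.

4.8220

x̄ = 8.6857
Σ(xᵢ − x̄)² = 155.2086 ⇒ m₂ = 22.17265
Σ(xᵢ − x̄)⁴ = 16594.2763 ⇒ m₄ = 2370.61090
m₂² = 491.62654
β₂ = m₄/m₂² = 2370.61090 / 491.62654 ≈ 4.8220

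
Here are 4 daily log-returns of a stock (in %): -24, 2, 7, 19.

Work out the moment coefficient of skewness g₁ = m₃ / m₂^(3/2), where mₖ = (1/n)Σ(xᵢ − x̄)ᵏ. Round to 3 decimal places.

x̄ = (-24 + 2 + 7 + 19) / 4 = 1.0000
deviations (xᵢ − x̄): -25.0000, 1.0000, 6.0000, 18.0000
Σ(xᵢ − x̄)² = 986.0000 ⇒ m₂ = 986.0000/4 = 246.50000
Σ(xᵢ − x̄)³ = -9576.0000 ⇒ m₃ = -9576.0000/4 = -2394.00000
m₂^(3/2) = 246.50000^(1.5) = 3870.12850
g₁ = m₃ / m₂^(3/2) = -2394.00000 / 3870.12850 ≈ -0.619

-0.619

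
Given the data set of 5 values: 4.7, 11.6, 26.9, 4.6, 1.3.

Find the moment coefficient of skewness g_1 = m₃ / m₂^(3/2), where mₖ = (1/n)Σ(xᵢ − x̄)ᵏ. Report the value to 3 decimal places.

x̄ = (4.7 + 11.6 + 26.9 + 4.6 + 1.3) / 5 = 9.8200
deviations (xᵢ − x̄): -5.1200, 1.7800, 17.0800, -5.2200, -8.5200
Σ(xᵢ − x̄)² = 420.9480 ⇒ m₂ = 420.9480/5 = 84.18960
Σ(xᵢ − x̄)³ = 4093.4021 ⇒ m₃ = 4093.4021/5 = 818.68042
m₂^(3/2) = 84.18960^(1.5) = 772.48076
g_1 = m₃ / m₂^(3/2) = 818.68042 / 772.48076 ≈ 1.060

1.060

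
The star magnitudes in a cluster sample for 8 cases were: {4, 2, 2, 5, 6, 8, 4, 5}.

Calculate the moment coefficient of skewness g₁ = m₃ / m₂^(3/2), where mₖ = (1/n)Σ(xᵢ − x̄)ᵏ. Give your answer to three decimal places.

0.286

x̄ = (4 + 2 + 2 + 5 + 6 + 8 + 4 + 5) / 8 = 4.5000
deviations (xᵢ − x̄): -0.5000, -2.5000, -2.5000, 0.5000, 1.5000, 3.5000, -0.5000, 0.5000
Σ(xᵢ − x̄)² = 28.0000 ⇒ m₂ = 28.0000/8 = 3.50000
Σ(xᵢ − x̄)³ = 15.0000 ⇒ m₃ = 15.0000/8 = 1.87500
m₂^(3/2) = 3.50000^(1.5) = 6.54790
g₁ = m₃ / m₂^(3/2) = 1.87500 / 6.54790 ≈ 0.286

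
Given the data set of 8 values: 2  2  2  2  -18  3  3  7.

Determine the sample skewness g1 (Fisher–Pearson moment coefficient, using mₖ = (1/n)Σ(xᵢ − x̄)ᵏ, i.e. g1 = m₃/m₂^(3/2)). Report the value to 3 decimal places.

x̄ = (2 + 2 + 2 + 2 - 18 + 3 + 3 + 7) / 8 = 0.3750
deviations (xᵢ − x̄): 1.6250, 1.6250, 1.6250, 1.6250, -18.3750, 2.6250, 2.6250, 6.6250
Σ(xᵢ − x̄)² = 405.8750 ⇒ m₂ = 405.8750/8 = 50.73438
Σ(xᵢ − x̄)³ = -5860.0313 ⇒ m₃ = -5860.0313/8 = -732.50391
m₂^(3/2) = 50.73438^(1.5) = 361.37115
g1 = m₃ / m₂^(3/2) = -732.50391 / 361.37115 ≈ -2.027

-2.027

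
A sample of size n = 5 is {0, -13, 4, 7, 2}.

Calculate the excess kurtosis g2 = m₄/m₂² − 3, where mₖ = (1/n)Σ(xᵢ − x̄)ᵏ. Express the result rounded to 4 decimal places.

x̄ = 0.0000
Σ(xᵢ − x̄)² = 238.0000 ⇒ m₂ = 47.60000
Σ(xᵢ − x̄)⁴ = 31234.0000 ⇒ m₄ = 6246.80000
m₂² = 2265.76000
g2 = m₄/m₂² − 3 = 2.75704 − 3 ≈ -0.2430

-0.2430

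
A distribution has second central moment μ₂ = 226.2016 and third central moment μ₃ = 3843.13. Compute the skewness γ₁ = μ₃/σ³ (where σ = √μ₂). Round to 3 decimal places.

1.130

σ = √μ₂ = √226.2016 = 15.04000
σ³ = μ₂^(3/2) = 3402.07206
γ₁ = μ₃/σ³ = 3843.13 / 3402.07206 ≈ 1.130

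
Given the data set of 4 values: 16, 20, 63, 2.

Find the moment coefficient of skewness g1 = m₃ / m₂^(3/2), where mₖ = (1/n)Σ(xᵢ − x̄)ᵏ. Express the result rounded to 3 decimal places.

x̄ = (16 + 20 + 63 + 2) / 4 = 25.2500
deviations (xᵢ − x̄): -9.2500, -5.2500, 37.7500, -23.2500
Σ(xᵢ − x̄)² = 2078.7500 ⇒ m₂ = 2078.7500/4 = 519.68750
Σ(xᵢ − x̄)³ = 40291.8750 ⇒ m₃ = 40291.8750/4 = 10072.96875
m₂^(3/2) = 519.68750^(1.5) = 11847.13688
g1 = m₃ / m₂^(3/2) = 10072.96875 / 11847.13688 ≈ 0.850

0.850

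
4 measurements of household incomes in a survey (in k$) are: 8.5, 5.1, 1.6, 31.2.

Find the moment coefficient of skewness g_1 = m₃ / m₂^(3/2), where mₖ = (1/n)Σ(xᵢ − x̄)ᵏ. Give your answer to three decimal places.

x̄ = (8.5 + 5.1 + 1.6 + 31.2) / 4 = 11.6000
deviations (xᵢ − x̄): -3.1000, -6.5000, -10.0000, 19.6000
Σ(xᵢ − x̄)² = 536.0200 ⇒ m₂ = 536.0200/4 = 134.00500
Σ(xᵢ − x̄)³ = 6225.1200 ⇒ m₃ = 6225.1200/4 = 1556.28000
m₂^(3/2) = 134.00500^(1.5) = 1551.24896
g_1 = m₃ / m₂^(3/2) = 1556.28000 / 1551.24896 ≈ 1.003

1.003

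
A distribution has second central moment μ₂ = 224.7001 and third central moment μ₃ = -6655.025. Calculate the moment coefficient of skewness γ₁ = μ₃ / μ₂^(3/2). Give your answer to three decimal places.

σ = √μ₂ = √224.7001 = 14.99000
σ³ = μ₂^(3/2) = 3368.25450
γ₁ = μ₃/σ³ = -6655.025 / 3368.25450 ≈ -1.976

-1.976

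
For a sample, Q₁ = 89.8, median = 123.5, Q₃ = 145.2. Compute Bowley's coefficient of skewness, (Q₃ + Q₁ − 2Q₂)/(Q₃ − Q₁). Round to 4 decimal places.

numerator: Q₃ + Q₁ − 2Q₂ = 145.2 + 89.8 − 2×123.5 = -12.0000
denominator: Q₃ − Q₁ = 145.2 − 89.8 = 55.4000
Bowley skewness = -12.0000 / 55.4000 ≈ -0.2166

-0.2166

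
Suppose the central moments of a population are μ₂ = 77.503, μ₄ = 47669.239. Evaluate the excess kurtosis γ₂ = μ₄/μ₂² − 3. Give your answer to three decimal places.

μ₂² = 77.503² = 6006.71501
μ₄/μ₂² = 47669.239 / 6006.71501 = 7.93599
γ₂ = 7.93599 − 3 ≈ 4.936

4.936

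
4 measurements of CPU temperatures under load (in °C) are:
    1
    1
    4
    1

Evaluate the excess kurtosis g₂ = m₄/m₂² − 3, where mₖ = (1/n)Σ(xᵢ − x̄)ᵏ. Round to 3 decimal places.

x̄ = 1.7500
Σ(xᵢ − x̄)² = 6.7500 ⇒ m₂ = 1.68750
Σ(xᵢ − x̄)⁴ = 26.5781 ⇒ m₄ = 6.64453
m₂² = 2.84766
g₂ = m₄/m₂² − 3 = 2.33333 − 3 ≈ -0.667

-0.667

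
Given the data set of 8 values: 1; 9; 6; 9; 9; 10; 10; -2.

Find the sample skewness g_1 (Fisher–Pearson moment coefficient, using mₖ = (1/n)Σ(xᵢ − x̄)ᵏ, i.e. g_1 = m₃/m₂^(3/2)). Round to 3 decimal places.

-1.039

x̄ = (1 + 9 + 6 + 9 + 9 + 10 + 10 - 2) / 8 = 6.5000
deviations (xᵢ − x̄): -5.5000, 2.5000, -0.5000, 2.5000, 2.5000, 3.5000, 3.5000, -8.5000
Σ(xᵢ − x̄)² = 146.0000 ⇒ m₂ = 146.0000/8 = 18.25000
Σ(xᵢ − x̄)³ = -648.0000 ⇒ m₃ = -648.0000/8 = -81.00000
m₂^(3/2) = 18.25000^(1.5) = 77.96403
g_1 = m₃ / m₂^(3/2) = -81.00000 / 77.96403 ≈ -1.039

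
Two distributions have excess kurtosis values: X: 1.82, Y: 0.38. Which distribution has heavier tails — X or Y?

X

Higher excess kurtosis ⇒ heavier tails relative to the normal distribution.
1.82 vs 0.38: the larger is 1.82, so X has heavier tails.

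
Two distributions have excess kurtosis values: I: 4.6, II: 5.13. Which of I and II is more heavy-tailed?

II

Higher excess kurtosis ⇒ heavier tails relative to the normal distribution.
4.6 vs 5.13: the larger is 5.13, so II has heavier tails.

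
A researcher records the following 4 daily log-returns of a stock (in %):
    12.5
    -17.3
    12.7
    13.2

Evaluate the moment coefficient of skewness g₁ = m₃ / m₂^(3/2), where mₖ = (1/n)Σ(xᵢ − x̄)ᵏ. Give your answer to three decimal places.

-1.153

x̄ = (12.5 - 17.3 + 12.7 + 13.2) / 4 = 5.2750
deviations (xᵢ − x̄): 7.2250, -22.5750, 7.4250, 7.9250
Σ(xᵢ − x̄)² = 679.7675 ⇒ m₂ = 679.7675/4 = 169.94188
Σ(xᵢ − x̄)³ = -10220.6824 ⇒ m₃ = -10220.6824/4 = -2555.17059
m₂^(3/2) = 169.94188^(1.5) = 2215.39213
g₁ = m₃ / m₂^(3/2) = -2555.17059 / 2215.39213 ≈ -1.153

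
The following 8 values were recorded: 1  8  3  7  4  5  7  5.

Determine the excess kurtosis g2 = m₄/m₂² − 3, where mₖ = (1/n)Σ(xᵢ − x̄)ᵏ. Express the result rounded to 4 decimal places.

-0.8615

x̄ = 5.0000
Σ(xᵢ − x̄)² = 38.0000 ⇒ m₂ = 4.75000
Σ(xᵢ − x̄)⁴ = 386.0000 ⇒ m₄ = 48.25000
m₂² = 22.56250
g2 = m₄/m₂² − 3 = 2.13850 − 3 ≈ -0.8615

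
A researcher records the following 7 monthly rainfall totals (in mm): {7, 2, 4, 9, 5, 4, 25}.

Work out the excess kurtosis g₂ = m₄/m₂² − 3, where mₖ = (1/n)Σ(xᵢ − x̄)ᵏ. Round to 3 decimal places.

x̄ = 8.0000
Σ(xᵢ − x̄)² = 368.0000 ⇒ m₂ = 52.57143
Σ(xᵢ − x̄)⁴ = 85412.0000 ⇒ m₄ = 12201.71429
m₂² = 2763.75510
g₂ = m₄/m₂² − 3 = 4.41490 − 3 ≈ 1.415

1.415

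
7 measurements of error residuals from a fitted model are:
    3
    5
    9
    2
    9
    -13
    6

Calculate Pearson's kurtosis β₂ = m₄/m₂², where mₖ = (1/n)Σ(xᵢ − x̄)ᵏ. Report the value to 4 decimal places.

4.0832

x̄ = 3.0000
Σ(xᵢ − x̄)² = 342.0000 ⇒ m₂ = 48.85714
Σ(xᵢ − x̄)⁴ = 68226.0000 ⇒ m₄ = 9746.57143
m₂² = 2387.02041
β₂ = m₄/m₂² = 9746.57143 / 2387.02041 ≈ 4.0832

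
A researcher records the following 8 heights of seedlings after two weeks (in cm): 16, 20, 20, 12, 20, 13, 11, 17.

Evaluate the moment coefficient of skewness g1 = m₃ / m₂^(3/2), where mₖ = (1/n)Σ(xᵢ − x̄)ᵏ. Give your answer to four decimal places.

x̄ = (16 + 20 + 20 + 12 + 20 + 13 + 11 + 17) / 8 = 16.1250
deviations (xᵢ − x̄): -0.1250, 3.8750, 3.8750, -4.1250, 3.8750, -3.1250, -5.1250, 0.8750
Σ(xᵢ − x̄)² = 98.8750 ⇒ m₂ = 98.8750/8 = 12.35938
Σ(xᵢ − x̄)³ = -60.0938 ⇒ m₃ = -60.0938/8 = -7.51172
m₂^(3/2) = 12.35938^(1.5) = 43.45050
g1 = m₃ / m₂^(3/2) = -7.51172 / 43.45050 ≈ -0.1729

-0.1729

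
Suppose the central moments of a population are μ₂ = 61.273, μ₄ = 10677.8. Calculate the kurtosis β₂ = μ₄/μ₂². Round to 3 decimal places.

μ₂² = 61.273² = 3754.38053
μ₄/μ₂² = 10677.8 / 3754.38053 = 2.84409
β₂ ≈ 2.844

2.844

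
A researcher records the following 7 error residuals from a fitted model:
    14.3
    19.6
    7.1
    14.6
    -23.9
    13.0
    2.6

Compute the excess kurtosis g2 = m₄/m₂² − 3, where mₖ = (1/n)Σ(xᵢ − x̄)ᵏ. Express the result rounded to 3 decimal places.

x̄ = 6.7571
Σ(xᵢ − x̄)² = 1279.5771 ⇒ m₂ = 182.79673
Σ(xᵢ − x̄)⁴ = 919380.5814 ⇒ m₄ = 131340.08306
m₂² = 33414.64621
g2 = m₄/m₂² − 3 = 3.93061 − 3 ≈ 0.931

0.931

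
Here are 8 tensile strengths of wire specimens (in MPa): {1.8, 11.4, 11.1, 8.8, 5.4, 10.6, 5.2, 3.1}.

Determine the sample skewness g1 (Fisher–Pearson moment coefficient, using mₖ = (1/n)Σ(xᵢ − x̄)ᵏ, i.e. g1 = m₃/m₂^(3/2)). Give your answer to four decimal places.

x̄ = (1.8 + 11.4 + 11.1 + 8.8 + 5.4 + 10.6 + 5.2 + 3.1) / 8 = 7.1750
deviations (xᵢ − x̄): -5.3750, 4.2250, 3.9250, 1.6250, -1.7750, 3.4250, -1.9750, -4.0750
Σ(xᵢ − x̄)² = 100.1750 ⇒ m₂ = 100.1750/8 = 12.52188
Σ(xᵢ − x̄)³ = -55.8967 ⇒ m₃ = -55.8967/8 = -6.98709
m₂^(3/2) = 12.52188^(1.5) = 44.31023
g1 = m₃ / m₂^(3/2) = -6.98709 / 44.31023 ≈ -0.1577

-0.1577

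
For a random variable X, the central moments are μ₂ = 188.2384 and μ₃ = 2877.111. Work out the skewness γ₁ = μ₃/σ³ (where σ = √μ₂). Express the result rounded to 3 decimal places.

σ = √μ₂ = √188.2384 = 13.72000
σ³ = μ₂^(3/2) = 2582.63085
γ₁ = μ₃/σ³ = 2877.111 / 2582.63085 ≈ 1.114

1.114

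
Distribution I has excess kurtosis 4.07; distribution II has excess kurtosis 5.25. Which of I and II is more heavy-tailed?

Higher excess kurtosis ⇒ heavier tails relative to the normal distribution.
4.07 vs 5.25: the larger is 5.25, so II has heavier tails.

II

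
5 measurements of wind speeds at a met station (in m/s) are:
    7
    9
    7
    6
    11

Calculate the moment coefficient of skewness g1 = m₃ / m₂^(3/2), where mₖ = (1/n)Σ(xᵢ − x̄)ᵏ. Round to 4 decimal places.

0.6289

x̄ = (7 + 9 + 7 + 6 + 11) / 5 = 8.0000
deviations (xᵢ − x̄): -1.0000, 1.0000, -1.0000, -2.0000, 3.0000
Σ(xᵢ − x̄)² = 16.0000 ⇒ m₂ = 16.0000/5 = 3.20000
Σ(xᵢ − x̄)³ = 18.0000 ⇒ m₃ = 18.0000/5 = 3.60000
m₂^(3/2) = 3.20000^(1.5) = 5.72433
g1 = m₃ / m₂^(3/2) = 3.60000 / 5.72433 ≈ 0.6289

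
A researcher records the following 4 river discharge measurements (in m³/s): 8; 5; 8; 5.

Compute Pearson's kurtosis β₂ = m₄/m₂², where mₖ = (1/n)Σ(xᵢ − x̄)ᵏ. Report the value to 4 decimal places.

x̄ = 6.5000
Σ(xᵢ − x̄)² = 9.0000 ⇒ m₂ = 2.25000
Σ(xᵢ − x̄)⁴ = 20.2500 ⇒ m₄ = 5.06250
m₂² = 5.06250
β₂ = m₄/m₂² = 5.06250 / 5.06250 ≈ 1.0000

1.0000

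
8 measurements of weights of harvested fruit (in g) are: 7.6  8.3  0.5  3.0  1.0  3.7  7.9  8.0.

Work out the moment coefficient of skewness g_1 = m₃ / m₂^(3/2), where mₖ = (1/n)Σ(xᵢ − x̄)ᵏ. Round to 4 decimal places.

x̄ = (7.6 + 8.3 + 0.5 + 3.0 + 1.0 + 3.7 + 7.9 + 8.0) / 8 = 5.0000
deviations (xᵢ − x̄): 2.6000, 3.3000, -4.5000, -2.0000, -4.0000, -1.3000, 2.9000, 3.0000
Σ(xᵢ − x̄)² = 77.0000 ⇒ m₂ = 77.0000/8 = 9.62500
Σ(xᵢ − x̄)³ = -60.4200 ⇒ m₃ = -60.4200/8 = -7.55250
m₂^(3/2) = 9.62500^(1.5) = 29.86078
g_1 = m₃ / m₂^(3/2) = -7.55250 / 29.86078 ≈ -0.2529

-0.2529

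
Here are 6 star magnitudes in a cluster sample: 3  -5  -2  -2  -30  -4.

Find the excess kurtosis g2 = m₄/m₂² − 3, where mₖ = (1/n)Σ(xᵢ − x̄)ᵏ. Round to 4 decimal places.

0.8435

x̄ = -6.6667
Σ(xᵢ − x̄)² = 691.3333 ⇒ m₂ = 115.22222
Σ(xᵢ − x̄)⁴ = 306158.4444 ⇒ m₄ = 51026.40741
m₂² = 13276.16049
g2 = m₄/m₂² − 3 = 3.84346 − 3 ≈ 0.8435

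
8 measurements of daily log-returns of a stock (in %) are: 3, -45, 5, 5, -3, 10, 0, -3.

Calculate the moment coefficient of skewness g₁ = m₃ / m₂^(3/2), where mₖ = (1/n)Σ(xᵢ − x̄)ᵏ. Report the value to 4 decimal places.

-1.9773

x̄ = (3 - 45 + 5 + 5 - 3 + 10 + 0 - 3) / 8 = -3.5000
deviations (xᵢ − x̄): 6.5000, -41.5000, 8.5000, 8.5000, 0.5000, 13.5000, 3.5000, 0.5000
Σ(xᵢ − x̄)² = 2104.0000 ⇒ m₂ = 2104.0000/8 = 263.00000
Σ(xᵢ − x̄)³ = -67467.0000 ⇒ m₃ = -67467.0000/8 = -8433.37500
m₂^(3/2) = 263.00000^(1.5) = 4265.14326
g₁ = m₃ / m₂^(3/2) = -8433.37500 / 4265.14326 ≈ -1.9773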